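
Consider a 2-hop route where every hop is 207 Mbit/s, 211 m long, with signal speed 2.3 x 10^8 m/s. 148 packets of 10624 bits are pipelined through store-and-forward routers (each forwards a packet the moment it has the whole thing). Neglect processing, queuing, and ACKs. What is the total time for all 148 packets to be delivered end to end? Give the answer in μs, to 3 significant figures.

7650 μs

Per-hop transmission t_tx = L/R = 10624/207000000 = 51.3237 μs.
Per-hop propagation t_prop = 211/2.3e+08 = 0.917391 μs.
Pipeline fill: first packet needs 2·t_tx to clear all hops; remaining 147 packets each add one t_tx.
Total = (2+148-1)·t_tx + 2·t_prop = 149·51.3237 + 2·0.917391 = 7650 μs.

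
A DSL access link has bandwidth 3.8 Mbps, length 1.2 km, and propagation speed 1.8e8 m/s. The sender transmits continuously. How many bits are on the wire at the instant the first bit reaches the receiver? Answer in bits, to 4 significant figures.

25.33 bits

Propagation delay = 1200 / 180000000 = 6.66667e-06 s.
BDP = R × t_prop = 3800000 × 6.66667e-06 = 25.3333 bits.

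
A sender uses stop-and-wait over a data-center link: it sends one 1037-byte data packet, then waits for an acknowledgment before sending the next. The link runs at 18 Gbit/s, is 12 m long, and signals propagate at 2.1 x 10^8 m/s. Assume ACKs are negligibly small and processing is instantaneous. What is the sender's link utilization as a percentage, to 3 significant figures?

t_tx = L/R = 8296/18000000000 = 4.60889e-07 s.
t_prop = 12/210000000 = 5.71429e-08 s; RTT = 1.14286e-07 s.
Cycle = t_tx + RTT = 5.75175e-07 s.
Utilization = t_tx / cycle = 4.60889e-07/5.75175e-07 = 80.1 %.

80.1 %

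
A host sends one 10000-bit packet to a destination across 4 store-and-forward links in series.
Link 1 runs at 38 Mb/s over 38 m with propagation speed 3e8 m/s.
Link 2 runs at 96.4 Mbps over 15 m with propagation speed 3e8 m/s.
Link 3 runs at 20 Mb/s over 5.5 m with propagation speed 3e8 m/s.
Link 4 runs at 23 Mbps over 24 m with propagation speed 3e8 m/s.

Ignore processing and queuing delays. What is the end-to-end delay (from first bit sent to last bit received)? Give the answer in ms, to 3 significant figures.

1.30 ms

Transmission delays (L/R per hop): 0.263158, 0.103734, 0.5, 0.434783 ms; sum = 1.30167 ms.
Propagation delays (d/s per hop): 0.000126667, 5e-05, 1.83333e-05, 8e-05 ms; sum = 0.000275 ms.
End-to-end = 1.30 ms.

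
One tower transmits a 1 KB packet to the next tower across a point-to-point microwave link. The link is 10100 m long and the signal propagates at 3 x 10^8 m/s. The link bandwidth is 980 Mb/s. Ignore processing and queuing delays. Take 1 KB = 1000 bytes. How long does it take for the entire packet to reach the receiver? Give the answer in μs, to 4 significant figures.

41.83 μs

L = 8000 bits.
Transmission delay = L/R = 8000 / 980000000 = 8.16327 μs.
Propagation delay = d/s = 10100 m / 300000000 m/s = 33.6667 μs.
Total = 41.83 μs.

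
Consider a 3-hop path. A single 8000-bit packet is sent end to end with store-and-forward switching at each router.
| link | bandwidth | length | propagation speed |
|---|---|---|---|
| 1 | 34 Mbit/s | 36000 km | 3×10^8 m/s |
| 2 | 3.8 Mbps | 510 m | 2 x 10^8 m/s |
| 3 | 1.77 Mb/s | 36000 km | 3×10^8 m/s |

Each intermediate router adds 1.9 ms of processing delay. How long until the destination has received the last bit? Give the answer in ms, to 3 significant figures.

Transmission delays (L/R per hop): 0.235294, 2.10526, 4.51977 ms; sum = 6.86033 ms.
Propagation delays (d/s per hop): 120, 0.00255, 120 ms; sum = 240.003 ms.
Processing at 2 router(s): 2 × 1.9 ms = 3.8 ms.
End-to-end = 251 ms.

251 ms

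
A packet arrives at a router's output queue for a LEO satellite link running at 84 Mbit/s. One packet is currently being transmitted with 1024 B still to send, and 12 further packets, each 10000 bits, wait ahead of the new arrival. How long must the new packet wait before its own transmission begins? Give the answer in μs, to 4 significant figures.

Each queued packet: L/R = 10000/84000000 = 119.048 μs.
12 queued → 1428.57 μs.
Plus remaining 8192 bits of current packet: 97.5238 μs.
Queuing delay = 1526 μs.

1526 μs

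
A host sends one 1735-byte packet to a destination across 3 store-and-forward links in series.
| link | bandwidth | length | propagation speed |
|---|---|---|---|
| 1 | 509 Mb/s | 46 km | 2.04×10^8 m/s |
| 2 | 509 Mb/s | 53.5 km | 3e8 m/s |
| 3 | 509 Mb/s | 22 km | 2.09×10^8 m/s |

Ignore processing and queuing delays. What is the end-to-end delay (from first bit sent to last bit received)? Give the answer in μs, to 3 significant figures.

L = 1735 × 8 = 13880 bits.
Transmission delay per hop = L/R = 13880/509000000 = 27.2692 μs; 3 hops → 81.8075 μs.
Propagation delays (d/s per hop): 225.49, 178.333, 105.263 μs; sum = 509.087 μs.
End-to-end = 591 μs.

591 μs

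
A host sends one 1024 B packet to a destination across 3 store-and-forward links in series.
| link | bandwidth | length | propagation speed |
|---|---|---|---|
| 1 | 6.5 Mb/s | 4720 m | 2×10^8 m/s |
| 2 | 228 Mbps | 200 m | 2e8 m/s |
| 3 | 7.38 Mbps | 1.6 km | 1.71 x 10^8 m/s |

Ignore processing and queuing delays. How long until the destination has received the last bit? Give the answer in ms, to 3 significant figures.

2.44 ms

L = 1024 × 8 = 8192 bits.
Transmission delays (L/R per hop): 1.26031, 0.0359298, 1.11003 ms; sum = 2.40626 ms.
Propagation delays (d/s per hop): 0.0236, 0.001, 0.00935673 ms; sum = 0.0339567 ms.
End-to-end = 2.44 ms.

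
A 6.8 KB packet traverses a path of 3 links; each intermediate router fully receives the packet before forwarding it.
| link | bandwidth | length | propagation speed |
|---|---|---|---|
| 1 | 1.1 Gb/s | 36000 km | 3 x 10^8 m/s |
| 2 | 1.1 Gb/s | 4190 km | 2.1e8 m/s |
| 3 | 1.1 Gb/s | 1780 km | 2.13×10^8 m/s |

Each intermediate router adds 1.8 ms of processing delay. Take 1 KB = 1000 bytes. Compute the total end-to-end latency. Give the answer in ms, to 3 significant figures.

L = 54400 bits.
Transmission delay per hop = L/R = 54400/1100000000 = 0.0494545 ms; 3 hops → 0.148364 ms.
Propagation delays (d/s per hop): 120, 19.9524, 8.35681 ms; sum = 148.309 ms.
Processing at 2 router(s): 2 × 1.8 ms = 3.6 ms.
End-to-end = 152 ms.

152 ms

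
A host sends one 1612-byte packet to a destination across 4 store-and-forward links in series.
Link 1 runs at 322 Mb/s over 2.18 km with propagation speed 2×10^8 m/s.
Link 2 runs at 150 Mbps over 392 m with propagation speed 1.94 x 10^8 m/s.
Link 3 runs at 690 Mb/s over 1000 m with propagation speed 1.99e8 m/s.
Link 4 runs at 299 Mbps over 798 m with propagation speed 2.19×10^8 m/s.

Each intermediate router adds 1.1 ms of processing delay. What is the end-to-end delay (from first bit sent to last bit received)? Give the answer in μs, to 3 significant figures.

L = 1612 × 8 = 12896 bits.
Transmission delays (L/R per hop): 40.0497, 85.9733, 18.6899, 43.1304 μs; sum = 187.843 μs.
Propagation delays (d/s per hop): 10.9, 2.02062, 5.02513, 3.64384 μs; sum = 21.5896 μs.
Processing at 3 router(s): 3 × 1.1 ms = 3300 μs.
End-to-end = 3510 μs.

3510 μs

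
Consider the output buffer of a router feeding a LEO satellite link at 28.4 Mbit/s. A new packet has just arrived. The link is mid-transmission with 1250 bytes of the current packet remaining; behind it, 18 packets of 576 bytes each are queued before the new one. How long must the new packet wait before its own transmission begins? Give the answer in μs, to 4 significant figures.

3273 μs

Each queued packet: L/R = 4608/28400000 = 162.254 μs.
18 queued → 2920.56 μs.
Plus remaining 10000 bits of current packet: 352.113 μs.
Queuing delay = 3273 μs.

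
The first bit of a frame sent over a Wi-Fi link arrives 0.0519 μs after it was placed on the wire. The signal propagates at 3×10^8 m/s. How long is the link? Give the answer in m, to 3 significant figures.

15.6 m

d = s × t_prop = 300000000 × 5.19e-08 = 15.6 m.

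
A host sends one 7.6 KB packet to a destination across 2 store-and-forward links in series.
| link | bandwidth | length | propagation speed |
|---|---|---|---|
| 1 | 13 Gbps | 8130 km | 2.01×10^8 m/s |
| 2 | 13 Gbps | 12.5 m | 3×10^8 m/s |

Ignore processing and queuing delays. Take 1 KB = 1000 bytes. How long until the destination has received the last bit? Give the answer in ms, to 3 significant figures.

40.5 ms

L = 60800 bits.
Transmission delay per hop = L/R = 60800/13000000000 = 0.00467692 ms; 2 hops → 0.00935385 ms.
Propagation delays (d/s per hop): 40.4478, 4.16667e-05 ms; sum = 40.4478 ms.
End-to-end = 40.5 ms.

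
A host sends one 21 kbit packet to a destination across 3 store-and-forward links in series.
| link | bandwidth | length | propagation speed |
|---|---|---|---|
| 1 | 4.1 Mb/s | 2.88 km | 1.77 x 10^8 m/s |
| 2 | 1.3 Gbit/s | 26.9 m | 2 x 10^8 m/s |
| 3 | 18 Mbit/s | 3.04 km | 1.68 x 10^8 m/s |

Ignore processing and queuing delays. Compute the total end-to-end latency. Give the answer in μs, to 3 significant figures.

6340 μs

L = 21000 bits.
Transmission delays (L/R per hop): 5121.95, 16.1538, 1166.67 μs; sum = 6304.77 μs.
Propagation delays (d/s per hop): 16.2712, 0.1345, 18.0952 μs; sum = 34.5009 μs.
End-to-end = 6340 μs.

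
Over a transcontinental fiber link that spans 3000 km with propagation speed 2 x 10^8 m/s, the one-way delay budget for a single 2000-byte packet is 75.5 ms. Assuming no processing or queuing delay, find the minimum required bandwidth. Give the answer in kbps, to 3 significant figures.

264 kbps

L = 16000 bits.
Propagation delay = 3000000 / 200000000 = 15 ms.
Transmission budget = 75.5 − 15 = 60.5 ms.
R ≥ L / t_tx = 16000 bits / 0.0605 s = 264 kbps.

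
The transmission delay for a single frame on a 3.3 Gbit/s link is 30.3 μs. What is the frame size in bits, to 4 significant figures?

L = R × t_tx = 3300000000 b/s × 3.03e-05 s = 99990 bits.

99990 bits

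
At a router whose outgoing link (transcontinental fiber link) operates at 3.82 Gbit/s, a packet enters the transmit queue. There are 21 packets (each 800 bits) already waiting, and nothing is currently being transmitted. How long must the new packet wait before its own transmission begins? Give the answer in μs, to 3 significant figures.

4.40 μs

Each queued packet: L/R = 800/3820000000 = 0.209424 μs.
21 queued → 4.39791 μs.
Queuing delay = 4.40 μs.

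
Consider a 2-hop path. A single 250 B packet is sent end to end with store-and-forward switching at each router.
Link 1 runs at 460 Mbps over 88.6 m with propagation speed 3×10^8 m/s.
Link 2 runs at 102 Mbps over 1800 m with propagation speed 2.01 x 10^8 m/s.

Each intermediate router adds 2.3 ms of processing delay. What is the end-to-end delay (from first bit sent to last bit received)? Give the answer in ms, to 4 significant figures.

L = 250 × 8 = 2000 bits.
Transmission delays (L/R per hop): 0.00434783, 0.0196078 ms; sum = 0.0239557 ms.
Propagation delays (d/s per hop): 0.000295333, 0.00895522 ms; sum = 0.00925056 ms.
Processing at 1 router(s): 1 × 2.3 ms = 2.3 ms.
End-to-end = 2.333 ms.

2.333 ms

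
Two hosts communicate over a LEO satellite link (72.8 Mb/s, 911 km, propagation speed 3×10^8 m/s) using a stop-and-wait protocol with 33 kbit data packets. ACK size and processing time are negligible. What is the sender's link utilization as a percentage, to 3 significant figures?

6.95 %

t_tx = L/R = 33000/72800000 = 0.000453297 s.
t_prop = 911000/300000000 = 0.00303667 s; RTT = 0.00607333 s.
Cycle = t_tx + RTT = 0.00652663 s.
Utilization = t_tx / cycle = 0.000453297/0.00652663 = 6.95 %.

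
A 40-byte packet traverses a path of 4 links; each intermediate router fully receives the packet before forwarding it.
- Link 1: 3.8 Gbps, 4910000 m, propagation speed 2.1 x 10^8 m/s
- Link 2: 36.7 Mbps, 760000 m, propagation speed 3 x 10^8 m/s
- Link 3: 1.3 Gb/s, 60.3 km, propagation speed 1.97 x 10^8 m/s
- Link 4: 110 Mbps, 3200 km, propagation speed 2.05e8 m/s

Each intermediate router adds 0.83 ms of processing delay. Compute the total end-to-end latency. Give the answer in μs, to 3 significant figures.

L = 40 × 8 = 320 bits.
Transmission delays (L/R per hop): 0.0842105, 8.71935, 0.246154, 2.90909 μs; sum = 11.9588 μs.
Propagation delays (d/s per hop): 23381, 2533.33, 306.091, 15609.8 μs; sum = 41830.1 μs.
Processing at 3 router(s): 3 × 0.83 ms = 2490 μs.
End-to-end = 44300 μs.

44300 μs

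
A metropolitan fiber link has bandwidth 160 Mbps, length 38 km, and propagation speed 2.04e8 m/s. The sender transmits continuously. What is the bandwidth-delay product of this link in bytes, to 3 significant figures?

3730 bytes

Propagation delay = 38000 / 204000000 = 0.000186275 s.
BDP = R × t_prop = 160000000 × 0.000186275 = 29803.9 bits.
In bytes: 29803.9/8 = 3730 bytes.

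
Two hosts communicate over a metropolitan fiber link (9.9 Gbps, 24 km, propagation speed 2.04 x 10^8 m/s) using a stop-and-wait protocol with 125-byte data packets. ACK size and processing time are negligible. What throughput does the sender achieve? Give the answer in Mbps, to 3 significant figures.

4.25 Mbps

t_tx = L/R = 1000/9900000000 = 1.0101e-07 s.
t_prop = 24000/204000000 = 0.000117647 s; RTT = 0.000235294 s.
Cycle = t_tx + RTT = 0.000235395 s.
Throughput = L / cycle = 1000 / 0.000235395 = 4.25 Mbps.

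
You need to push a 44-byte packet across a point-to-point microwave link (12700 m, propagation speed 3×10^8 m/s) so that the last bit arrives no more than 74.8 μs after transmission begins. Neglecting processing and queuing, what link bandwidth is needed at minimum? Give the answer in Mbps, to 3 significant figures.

L = 352 bits.
Propagation delay = 12700 / 300000000 = 42.3333 μs.
Transmission budget = 74.8 − 42.3333 = 32.4667 μs.
R ≥ L / t_tx = 352 bits / 3.24667e-05 s = 10.8 Mbps.

10.8 Mbps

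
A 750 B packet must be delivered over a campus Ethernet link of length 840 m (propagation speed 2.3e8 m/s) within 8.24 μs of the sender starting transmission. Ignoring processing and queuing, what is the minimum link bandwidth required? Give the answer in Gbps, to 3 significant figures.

L = 6000 bits.
Propagation delay = 840 / 2.3e+08 = 3.65217 μs.
Transmission budget = 8.24 − 3.65217 = 4.58783 μs.
R ≥ L / t_tx = 6000 bits / 4.58783e-06 s = 1.31 Gbps.

1.31 Gbps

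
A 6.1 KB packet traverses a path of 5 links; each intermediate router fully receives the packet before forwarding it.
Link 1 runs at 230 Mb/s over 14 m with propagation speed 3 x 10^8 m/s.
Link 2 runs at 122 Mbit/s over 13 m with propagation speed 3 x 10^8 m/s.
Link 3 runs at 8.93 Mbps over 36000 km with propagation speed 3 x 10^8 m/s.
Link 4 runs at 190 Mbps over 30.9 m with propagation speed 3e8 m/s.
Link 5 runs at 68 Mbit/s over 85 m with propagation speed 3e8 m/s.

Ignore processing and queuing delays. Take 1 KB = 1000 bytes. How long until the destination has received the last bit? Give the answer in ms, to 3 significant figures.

L = 48800 bits.
Transmission delays (L/R per hop): 0.212174, 0.4, 5.46473, 0.256842, 0.717647 ms; sum = 7.05139 ms.
Propagation delays (d/s per hop): 4.66667e-05, 4.33333e-05, 120, 0.000103, 0.000283333 ms; sum = 120 ms.
End-to-end = 127 ms.

127 ms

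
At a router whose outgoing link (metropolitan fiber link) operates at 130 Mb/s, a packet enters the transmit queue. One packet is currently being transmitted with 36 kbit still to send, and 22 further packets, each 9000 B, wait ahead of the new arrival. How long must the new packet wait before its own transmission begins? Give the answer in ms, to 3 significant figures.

Each queued packet: L/R = 72000/130000000 = 0.553846 ms.
22 queued → 12.1846 ms.
Plus remaining 36000 bits of current packet: 0.276923 ms.
Queuing delay = 12.5 ms.

12.5 ms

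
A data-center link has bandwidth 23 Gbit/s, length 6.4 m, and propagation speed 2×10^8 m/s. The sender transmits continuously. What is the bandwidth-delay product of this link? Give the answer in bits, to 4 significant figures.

736.0 bits

Propagation delay = 6.4 / 200000000 = 3.2e-08 s.
BDP = R × t_prop = 23000000000 × 3.2e-08 = 736 bits.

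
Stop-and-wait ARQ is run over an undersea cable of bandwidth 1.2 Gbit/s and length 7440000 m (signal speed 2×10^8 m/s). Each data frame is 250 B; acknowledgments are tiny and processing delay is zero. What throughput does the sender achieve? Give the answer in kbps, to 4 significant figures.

26.88 kbps

t_tx = L/R = 2000/1200000000 = 1.66667e-06 s.
t_prop = 7440000/200000000 = 0.0372 s; RTT = 0.0744 s.
Cycle = t_tx + RTT = 0.0744017 s.
Throughput = L / cycle = 2000 / 0.0744017 = 26.88 kbps.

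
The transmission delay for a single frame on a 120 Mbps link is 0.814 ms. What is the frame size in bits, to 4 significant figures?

97680 bits

L = R × t_tx = 120000000 b/s × 0.000814 s = 97680 bits.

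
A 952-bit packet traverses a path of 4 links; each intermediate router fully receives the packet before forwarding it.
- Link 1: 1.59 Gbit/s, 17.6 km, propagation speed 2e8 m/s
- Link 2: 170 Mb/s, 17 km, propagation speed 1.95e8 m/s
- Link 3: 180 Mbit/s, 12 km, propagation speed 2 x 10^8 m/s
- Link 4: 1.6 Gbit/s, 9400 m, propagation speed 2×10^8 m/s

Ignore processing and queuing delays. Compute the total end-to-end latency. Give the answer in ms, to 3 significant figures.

0.294 ms

Transmission delays (L/R per hop): 0.000598742, 0.0056, 0.00528889, 0.000595 ms; sum = 0.0120826 ms.
Propagation delays (d/s per hop): 0.088, 0.0871795, 0.06, 0.047 ms; sum = 0.282179 ms.
End-to-end = 0.294 ms.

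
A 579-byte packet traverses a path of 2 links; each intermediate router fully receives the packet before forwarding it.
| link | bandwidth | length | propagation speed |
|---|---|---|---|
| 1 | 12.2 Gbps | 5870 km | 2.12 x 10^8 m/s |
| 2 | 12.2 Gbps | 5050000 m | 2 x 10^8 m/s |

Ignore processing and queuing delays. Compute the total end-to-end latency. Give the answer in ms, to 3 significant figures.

L = 579 × 8 = 4632 bits.
Transmission delay per hop = L/R = 4632/12200000000 = 0.000379672 ms; 2 hops → 0.000759344 ms.
Propagation delays (d/s per hop): 27.6887, 25.25 ms; sum = 52.9387 ms.
End-to-end = 52.9 ms.

52.9 ms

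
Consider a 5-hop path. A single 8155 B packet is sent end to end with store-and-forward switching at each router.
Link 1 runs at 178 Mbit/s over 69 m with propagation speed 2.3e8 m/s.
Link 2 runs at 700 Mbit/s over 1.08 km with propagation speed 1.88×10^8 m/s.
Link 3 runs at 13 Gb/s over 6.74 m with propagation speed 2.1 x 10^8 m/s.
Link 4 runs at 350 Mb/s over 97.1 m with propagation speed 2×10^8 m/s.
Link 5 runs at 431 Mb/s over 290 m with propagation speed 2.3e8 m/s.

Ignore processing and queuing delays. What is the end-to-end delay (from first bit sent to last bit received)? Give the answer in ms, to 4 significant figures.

L = 8155 × 8 = 65240 bits.
Transmission delays (L/R per hop): 0.366517, 0.0932, 0.00501846, 0.1864, 0.151369 ms; sum = 0.802504 ms.
Propagation delays (d/s per hop): 0.0003, 0.00574468, 3.20952e-05, 0.0004855, 0.00126087 ms; sum = 0.00782315 ms.
End-to-end = 0.8103 ms.

0.8103 ms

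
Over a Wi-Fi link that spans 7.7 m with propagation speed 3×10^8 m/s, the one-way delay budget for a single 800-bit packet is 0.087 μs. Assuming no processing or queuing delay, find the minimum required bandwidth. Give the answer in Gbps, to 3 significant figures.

13.0 Gbps

Propagation delay = 7.7 / 300000000 = 0.0256667 μs.
Transmission budget = 0.087 − 0.0256667 = 0.0613333 μs.
R ≥ L / t_tx = 800 bits / 6.13333e-08 s = 13.0 Gbps.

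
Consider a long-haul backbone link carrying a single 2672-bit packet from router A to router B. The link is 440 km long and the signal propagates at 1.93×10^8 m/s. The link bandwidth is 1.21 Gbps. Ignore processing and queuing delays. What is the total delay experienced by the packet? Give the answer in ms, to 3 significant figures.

Transmission delay = L/R = 2672 / 1210000000 = 0.00220826 ms.
Propagation delay = d/s = 440000 m / 193000000 m/s = 2.27979 ms.
Total = 2.28 ms.

2.28 ms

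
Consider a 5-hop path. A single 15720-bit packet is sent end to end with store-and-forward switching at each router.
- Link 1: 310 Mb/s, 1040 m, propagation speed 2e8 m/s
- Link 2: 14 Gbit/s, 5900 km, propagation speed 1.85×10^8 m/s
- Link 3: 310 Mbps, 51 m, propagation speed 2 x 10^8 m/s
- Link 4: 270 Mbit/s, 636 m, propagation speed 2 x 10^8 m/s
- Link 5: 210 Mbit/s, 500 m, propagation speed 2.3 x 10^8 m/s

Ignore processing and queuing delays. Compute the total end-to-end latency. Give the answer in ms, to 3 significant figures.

Transmission delays (L/R per hop): 0.0507097, 0.00112286, 0.0507097, 0.0582222, 0.0748571 ms; sum = 0.235622 ms.
Propagation delays (d/s per hop): 0.0052, 31.8919, 0.000255, 0.00318, 0.00217391 ms; sum = 31.9027 ms.
End-to-end = 32.1 ms.

32.1 ms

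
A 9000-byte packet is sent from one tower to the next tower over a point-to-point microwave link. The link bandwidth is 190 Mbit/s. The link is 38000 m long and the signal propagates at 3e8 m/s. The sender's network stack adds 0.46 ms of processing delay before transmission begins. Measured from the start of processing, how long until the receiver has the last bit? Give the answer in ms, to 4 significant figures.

0.9656 ms

L = 9000 × 8 = 72000 bits.
Transmission delay = L/R = 72000 / 190000000 = 0.378947 ms.
Propagation delay = d/s = 38000 m / 300000000 m/s = 0.126667 ms.
Plus processing delay 0.46 ms = 0.46 ms.
Total = 0.9656 ms.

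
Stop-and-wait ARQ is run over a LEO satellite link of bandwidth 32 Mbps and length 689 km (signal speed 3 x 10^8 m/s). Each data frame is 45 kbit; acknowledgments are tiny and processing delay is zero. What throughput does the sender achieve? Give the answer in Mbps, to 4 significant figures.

t_tx = L/R = 45000/32000000 = 0.00140625 s.
t_prop = 689000/300000000 = 0.00229667 s; RTT = 0.00459333 s.
Cycle = t_tx + RTT = 0.00599958 s.
Throughput = L / cycle = 45000 / 0.00599958 = 7.501 Mbps.

7.501 Mbps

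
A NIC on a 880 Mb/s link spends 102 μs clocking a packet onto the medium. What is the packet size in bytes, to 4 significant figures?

11220 bytes

L = R × t_tx = 880000000 b/s × 0.000102 s = 89760 bits.
In bytes: 89760 / 8 = 11220 bytes.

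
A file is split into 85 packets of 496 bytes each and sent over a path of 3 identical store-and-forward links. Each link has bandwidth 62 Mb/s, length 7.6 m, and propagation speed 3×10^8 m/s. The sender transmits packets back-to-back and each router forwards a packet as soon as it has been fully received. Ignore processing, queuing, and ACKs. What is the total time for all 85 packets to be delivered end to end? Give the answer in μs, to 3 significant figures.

5570 μs

Per-hop transmission t_tx = L/R = 3968/62000000 = 64 μs.
Per-hop propagation t_prop = 7.6/300000000 = 0.0253333 μs.
Pipeline fill: first packet needs 3·t_tx to clear all hops; remaining 84 packets each add one t_tx.
Total = (3+85-1)·t_tx + 3·t_prop = 87·64 + 3·0.0253333 = 5570 μs.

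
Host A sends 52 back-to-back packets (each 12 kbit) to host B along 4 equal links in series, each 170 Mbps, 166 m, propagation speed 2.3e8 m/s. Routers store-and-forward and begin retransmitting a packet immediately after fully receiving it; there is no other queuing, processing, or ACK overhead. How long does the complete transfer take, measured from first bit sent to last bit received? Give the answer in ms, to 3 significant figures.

Per-hop transmission t_tx = L/R = 12000/170000000 = 0.0705882 ms.
Per-hop propagation t_prop = 166/2.3e+08 = 0.000721739 ms.
Pipeline fill: first packet needs 4·t_tx to clear all hops; remaining 51 packets each add one t_tx.
Total = (4+52-1)·t_tx + 4·t_prop = 55·0.0705882 + 4·0.000721739 = 3.89 ms.

3.89 ms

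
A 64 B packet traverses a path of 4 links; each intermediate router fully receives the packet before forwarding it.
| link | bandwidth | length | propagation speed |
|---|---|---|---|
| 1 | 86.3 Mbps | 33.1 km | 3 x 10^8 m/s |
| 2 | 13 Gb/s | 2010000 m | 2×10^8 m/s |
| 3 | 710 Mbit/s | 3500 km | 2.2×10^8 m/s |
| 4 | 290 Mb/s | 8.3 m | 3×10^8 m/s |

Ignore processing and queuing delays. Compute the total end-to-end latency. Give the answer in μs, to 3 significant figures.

L = 64 × 8 = 512 bits.
Transmission delays (L/R per hop): 5.93279, 0.0393846, 0.721127, 1.76552 μs; sum = 8.45882 μs.
Propagation delays (d/s per hop): 110.333, 10050, 15909.1, 0.0276667 μs; sum = 26069.5 μs.
End-to-end = 26100 μs.

26100 μs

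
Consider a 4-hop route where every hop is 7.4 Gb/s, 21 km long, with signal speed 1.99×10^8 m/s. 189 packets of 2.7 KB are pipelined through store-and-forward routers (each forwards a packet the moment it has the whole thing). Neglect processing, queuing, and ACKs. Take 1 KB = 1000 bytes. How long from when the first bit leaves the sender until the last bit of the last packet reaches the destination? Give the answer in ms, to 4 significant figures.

Per-hop transmission t_tx = L/R = 21600/7400000000 = 0.00291892 ms.
Per-hop propagation t_prop = 21000/199000000 = 0.105528 ms.
Pipeline fill: first packet needs 4·t_tx to clear all hops; remaining 188 packets each add one t_tx.
Total = (4+189-1)·t_tx + 4·t_prop = 192·0.00291892 + 4·0.105528 = 0.9825 ms.

0.9825 ms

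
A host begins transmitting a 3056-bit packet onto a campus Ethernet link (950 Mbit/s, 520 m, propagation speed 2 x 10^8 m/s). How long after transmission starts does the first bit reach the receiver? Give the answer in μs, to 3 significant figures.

First bit experiences only propagation delay: d/s = 520/200000000 = 2.60 μs.

2.60 μs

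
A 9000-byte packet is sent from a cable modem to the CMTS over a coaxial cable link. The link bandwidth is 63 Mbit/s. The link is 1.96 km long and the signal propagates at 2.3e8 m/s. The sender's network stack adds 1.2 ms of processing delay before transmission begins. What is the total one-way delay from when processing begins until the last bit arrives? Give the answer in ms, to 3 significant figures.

L = 9000 × 8 = 72000 bits.
Transmission delay = L/R = 72000 / 63000000 = 1.14286 ms.
Propagation delay = d/s = 1960 m / 2.3e+08 m/s = 0.00852174 ms.
Plus processing delay 1.2 ms = 1.2 ms.
Total = 2.35 ms.

2.35 ms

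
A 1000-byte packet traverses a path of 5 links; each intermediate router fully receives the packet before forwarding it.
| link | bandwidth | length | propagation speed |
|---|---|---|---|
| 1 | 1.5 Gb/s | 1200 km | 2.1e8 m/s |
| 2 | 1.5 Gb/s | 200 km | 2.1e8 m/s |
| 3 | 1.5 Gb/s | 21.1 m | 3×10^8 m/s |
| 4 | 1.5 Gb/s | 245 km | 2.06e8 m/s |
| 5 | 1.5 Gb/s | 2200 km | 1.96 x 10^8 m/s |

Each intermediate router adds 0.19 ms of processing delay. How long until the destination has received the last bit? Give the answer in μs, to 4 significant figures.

L = 1000 × 8 = 8000 bits.
Transmission delay per hop = L/R = 8000/1500000000 = 5.33333 μs; 5 hops → 26.6667 μs.
Propagation delays (d/s per hop): 5714.29, 952.381, 0.0703333, 1189.32, 11224.5 μs; sum = 19080.5 μs.
Processing at 4 router(s): 4 × 0.19 ms = 760 μs.
End-to-end = 19870 μs.

19870 μs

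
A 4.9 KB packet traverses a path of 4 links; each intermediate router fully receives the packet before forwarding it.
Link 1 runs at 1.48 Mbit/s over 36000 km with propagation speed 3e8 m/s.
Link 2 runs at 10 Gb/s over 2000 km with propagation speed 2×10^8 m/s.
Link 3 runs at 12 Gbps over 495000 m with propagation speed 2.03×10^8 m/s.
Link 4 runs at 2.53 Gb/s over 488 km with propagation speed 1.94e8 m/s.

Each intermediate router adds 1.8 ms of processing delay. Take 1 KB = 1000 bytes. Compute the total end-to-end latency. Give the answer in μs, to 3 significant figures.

L = 39200 bits.
Transmission delays (L/R per hop): 26486.5, 3.92, 3.26667, 15.4941 μs; sum = 26509.2 μs.
Propagation delays (d/s per hop): 120000, 10000, 2438.42, 2515.46 μs; sum = 134954 μs.
Processing at 3 router(s): 3 × 1.8 ms = 5400 μs.
End-to-end = 167000 μs.

167000 μs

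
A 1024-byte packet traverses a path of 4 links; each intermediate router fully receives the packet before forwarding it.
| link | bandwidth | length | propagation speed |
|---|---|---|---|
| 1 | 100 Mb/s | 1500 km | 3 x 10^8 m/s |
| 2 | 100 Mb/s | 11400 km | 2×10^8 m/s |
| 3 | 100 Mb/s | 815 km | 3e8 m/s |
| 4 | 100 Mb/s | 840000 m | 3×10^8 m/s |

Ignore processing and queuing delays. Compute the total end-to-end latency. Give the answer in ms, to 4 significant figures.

67.84 ms

L = 1024 × 8 = 8192 bits.
Transmission delay per hop = L/R = 8192/100000000 = 0.08192 ms; 4 hops → 0.32768 ms.
Propagation delays (d/s per hop): 5, 57, 2.71667, 2.8 ms; sum = 67.5167 ms.
End-to-end = 67.84 ms.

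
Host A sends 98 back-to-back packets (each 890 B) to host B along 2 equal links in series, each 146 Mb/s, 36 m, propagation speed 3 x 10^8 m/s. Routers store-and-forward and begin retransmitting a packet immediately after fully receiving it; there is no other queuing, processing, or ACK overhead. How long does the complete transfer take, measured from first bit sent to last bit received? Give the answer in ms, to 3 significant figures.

Per-hop transmission t_tx = L/R = 7120/146000000 = 0.0487671 ms.
Per-hop propagation t_prop = 36/300000000 = 0.00012 ms.
Pipeline fill: first packet needs 2·t_tx to clear all hops; remaining 97 packets each add one t_tx.
Total = (2+98-1)·t_tx + 2·t_prop = 99·0.0487671 + 2·0.00012 = 4.83 ms.

4.83 ms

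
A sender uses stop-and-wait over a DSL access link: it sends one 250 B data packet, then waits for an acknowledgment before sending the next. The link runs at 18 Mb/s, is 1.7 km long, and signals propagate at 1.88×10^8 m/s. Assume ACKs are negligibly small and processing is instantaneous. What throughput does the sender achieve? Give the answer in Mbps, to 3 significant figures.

15.5 Mbps

t_tx = L/R = 2000/18000000 = 0.000111111 s.
t_prop = 1700/188000000 = 9.04255e-06 s; RTT = 1.80851e-05 s.
Cycle = t_tx + RTT = 0.000129196 s.
Throughput = L / cycle = 2000 / 0.000129196 = 15.5 Mbps.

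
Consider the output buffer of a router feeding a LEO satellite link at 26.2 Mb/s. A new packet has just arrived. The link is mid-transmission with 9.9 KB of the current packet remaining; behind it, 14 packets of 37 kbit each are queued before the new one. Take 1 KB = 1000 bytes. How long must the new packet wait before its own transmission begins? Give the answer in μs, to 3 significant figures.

22800 μs

Each queued packet: L/R = 37000/26200000 = 1412.21 μs.
14 queued → 19771 μs.
Plus remaining 79200 bits of current packet: 3022.9 μs.
Queuing delay = 22800 μs.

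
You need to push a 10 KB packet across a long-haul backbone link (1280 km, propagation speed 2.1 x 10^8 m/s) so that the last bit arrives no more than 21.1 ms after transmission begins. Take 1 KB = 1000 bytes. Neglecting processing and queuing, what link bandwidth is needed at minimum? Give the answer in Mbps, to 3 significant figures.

5.33 Mbps

L = 80000 bits.
Propagation delay = 1280000 / 210000000 = 6.09524 ms.
Transmission budget = 21.1 − 6.09524 = 15.0048 ms.
R ≥ L / t_tx = 80000 bits / 0.0150048 s = 5.33 Mbps.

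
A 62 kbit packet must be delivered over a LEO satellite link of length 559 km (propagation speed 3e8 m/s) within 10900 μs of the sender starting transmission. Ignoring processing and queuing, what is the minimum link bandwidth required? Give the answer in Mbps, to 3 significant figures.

Propagation delay = 559000 / 300000000 = 1863.33 μs.
Transmission budget = 10900 − 1863.33 = 9036.67 μs.
R ≥ L / t_tx = 62000 bits / 0.00903667 s = 6.86 Mbps.

6.86 Mbps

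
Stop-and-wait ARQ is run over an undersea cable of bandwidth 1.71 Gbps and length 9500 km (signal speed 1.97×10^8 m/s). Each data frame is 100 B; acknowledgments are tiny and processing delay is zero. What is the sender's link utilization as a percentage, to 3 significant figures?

0.000485 %

t_tx = L/R = 800/1710000000 = 4.67836e-07 s.
t_prop = 9500000/197000000 = 0.0482234 s; RTT = 0.0964467 s.
Cycle = t_tx + RTT = 0.0964472 s.
Utilization = t_tx / cycle = 4.67836e-07/0.0964472 = 0.000485 %.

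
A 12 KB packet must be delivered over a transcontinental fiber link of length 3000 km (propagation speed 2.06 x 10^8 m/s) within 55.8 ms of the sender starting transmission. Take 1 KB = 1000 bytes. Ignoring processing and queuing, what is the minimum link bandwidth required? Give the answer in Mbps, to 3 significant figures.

2.33 Mbps

L = 96000 bits.
Propagation delay = 3000000 / 206000000 = 14.5631 ms.
Transmission budget = 55.8 − 14.5631 = 41.2369 ms.
R ≥ L / t_tx = 96000 bits / 0.0412369 s = 2.33 Mbps.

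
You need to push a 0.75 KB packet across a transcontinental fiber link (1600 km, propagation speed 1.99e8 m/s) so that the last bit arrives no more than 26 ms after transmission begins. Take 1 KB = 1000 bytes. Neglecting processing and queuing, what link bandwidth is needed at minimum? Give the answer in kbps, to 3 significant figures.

334 kbps

L = 6000 bits.
Propagation delay = 1600000 / 199000000 = 8.0402 ms.
Transmission budget = 26 − 8.0402 = 17.9598 ms.
R ≥ L / t_tx = 6000 bits / 0.0179598 s = 334 kbps.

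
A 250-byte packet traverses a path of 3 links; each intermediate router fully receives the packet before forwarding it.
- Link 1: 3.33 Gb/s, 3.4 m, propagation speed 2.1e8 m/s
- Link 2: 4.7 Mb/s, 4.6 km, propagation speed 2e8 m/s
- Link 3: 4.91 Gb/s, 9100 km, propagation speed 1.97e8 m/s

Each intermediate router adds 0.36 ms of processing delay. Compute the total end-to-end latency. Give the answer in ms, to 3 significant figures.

L = 250 × 8 = 2000 bits.
Transmission delays (L/R per hop): 0.000600601, 0.425532, 0.000407332 ms; sum = 0.42654 ms.
Propagation delays (d/s per hop): 1.61905e-05, 0.023, 46.1929 ms; sum = 46.2159 ms.
Processing at 2 router(s): 2 × 0.36 ms = 0.72 ms.
End-to-end = 47.4 ms.

47.4 ms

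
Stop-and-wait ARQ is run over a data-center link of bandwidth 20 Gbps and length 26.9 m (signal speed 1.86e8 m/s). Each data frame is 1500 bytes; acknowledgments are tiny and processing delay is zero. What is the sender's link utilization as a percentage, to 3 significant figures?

67.5 %

t_tx = L/R = 12000/20000000000 = 6e-07 s.
t_prop = 26.9/186000000 = 1.44624e-07 s; RTT = 2.89247e-07 s.
Cycle = t_tx + RTT = 8.89247e-07 s.
Utilization = t_tx / cycle = 6e-07/8.89247e-07 = 67.5 %.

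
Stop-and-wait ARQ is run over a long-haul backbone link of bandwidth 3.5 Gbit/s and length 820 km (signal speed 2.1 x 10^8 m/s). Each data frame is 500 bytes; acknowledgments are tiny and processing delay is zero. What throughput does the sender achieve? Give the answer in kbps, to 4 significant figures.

t_tx = L/R = 4000/3500000000 = 1.14286e-06 s.
t_prop = 820000/210000000 = 0.00390476 s; RTT = 0.00780952 s.
Cycle = t_tx + RTT = 0.00781067 s.
Throughput = L / cycle = 4000 / 0.00781067 = 512.1 kbps.

512.1 kbps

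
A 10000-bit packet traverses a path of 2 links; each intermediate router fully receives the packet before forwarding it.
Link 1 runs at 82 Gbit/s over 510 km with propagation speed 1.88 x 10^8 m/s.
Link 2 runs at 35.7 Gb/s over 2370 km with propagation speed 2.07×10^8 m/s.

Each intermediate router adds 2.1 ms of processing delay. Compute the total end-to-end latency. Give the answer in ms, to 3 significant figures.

Transmission delays (L/R per hop): 0.000121951, 0.000280112 ms; sum = 0.000402063 ms.
Propagation delays (d/s per hop): 2.71277, 11.4493 ms; sum = 14.162 ms.
Processing at 1 router(s): 1 × 2.1 ms = 2.1 ms.
End-to-end = 16.3 ms.

16.3 ms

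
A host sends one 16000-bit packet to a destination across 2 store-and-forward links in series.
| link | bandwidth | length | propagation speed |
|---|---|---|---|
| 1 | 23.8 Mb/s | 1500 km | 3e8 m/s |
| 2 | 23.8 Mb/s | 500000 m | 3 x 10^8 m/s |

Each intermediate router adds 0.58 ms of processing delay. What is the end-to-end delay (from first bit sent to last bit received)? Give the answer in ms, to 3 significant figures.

8.59 ms

Transmission delay per hop = L/R = 16000/23800000 = 0.672269 ms; 2 hops → 1.34454 ms.
Propagation delays (d/s per hop): 5, 1.66667 ms; sum = 6.66667 ms.
Processing at 1 router(s): 1 × 0.58 ms = 0.58 ms.
End-to-end = 8.59 ms.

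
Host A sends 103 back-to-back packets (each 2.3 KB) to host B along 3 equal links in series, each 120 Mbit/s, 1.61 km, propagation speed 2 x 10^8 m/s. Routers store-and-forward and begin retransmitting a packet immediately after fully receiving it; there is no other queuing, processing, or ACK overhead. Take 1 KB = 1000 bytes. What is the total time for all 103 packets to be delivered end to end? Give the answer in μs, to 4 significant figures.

Per-hop transmission t_tx = L/R = 18400/120000000 = 153.333 μs.
Per-hop propagation t_prop = 1610/200000000 = 8.05 μs.
Pipeline fill: first packet needs 3·t_tx to clear all hops; remaining 102 packets each add one t_tx.
Total = (3+103-1)·t_tx + 3·t_prop = 105·153.333 + 3·8.05 = 16120 μs.

16120 μs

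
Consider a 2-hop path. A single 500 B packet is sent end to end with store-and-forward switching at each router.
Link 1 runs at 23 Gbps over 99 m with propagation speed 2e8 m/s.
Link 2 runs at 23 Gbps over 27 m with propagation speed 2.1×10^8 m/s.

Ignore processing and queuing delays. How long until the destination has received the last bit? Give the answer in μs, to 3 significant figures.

0.971 μs

L = 500 × 8 = 4000 bits.
Transmission delay per hop = L/R = 4000/23000000000 = 0.173913 μs; 2 hops → 0.347826 μs.
Propagation delays (d/s per hop): 0.495, 0.128571 μs; sum = 0.623571 μs.
End-to-end = 0.971 μs.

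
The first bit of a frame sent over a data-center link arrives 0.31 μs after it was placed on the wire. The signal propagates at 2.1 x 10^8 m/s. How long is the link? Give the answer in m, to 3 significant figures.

d = s × t_prop = 210000000 × 3.1e-07 = 65.1 m.

65.1 m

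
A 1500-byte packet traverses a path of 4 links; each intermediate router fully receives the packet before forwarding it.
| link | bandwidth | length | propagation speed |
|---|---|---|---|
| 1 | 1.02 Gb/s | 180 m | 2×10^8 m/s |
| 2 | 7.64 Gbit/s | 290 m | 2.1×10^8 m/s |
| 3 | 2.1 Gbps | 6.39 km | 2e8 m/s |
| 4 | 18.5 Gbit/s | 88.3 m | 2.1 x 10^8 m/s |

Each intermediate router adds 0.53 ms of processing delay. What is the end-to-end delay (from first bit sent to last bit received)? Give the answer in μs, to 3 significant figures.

1640 μs

L = 1500 × 8 = 12000 bits.
Transmission delays (L/R per hop): 11.7647, 1.57068, 5.71429, 0.648649 μs; sum = 19.6983 μs.
Propagation delays (d/s per hop): 0.9, 1.38095, 31.95, 0.420476 μs; sum = 34.6514 μs.
Processing at 3 router(s): 3 × 0.53 ms = 1590 μs.
End-to-end = 1640 μs.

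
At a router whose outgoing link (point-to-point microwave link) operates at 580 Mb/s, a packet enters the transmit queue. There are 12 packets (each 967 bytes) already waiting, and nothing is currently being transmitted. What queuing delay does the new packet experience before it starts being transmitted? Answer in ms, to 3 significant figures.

Each queued packet: L/R = 7736/580000000 = 0.0133379 ms.
12 queued → 0.160055 ms.
Queuing delay = 0.160 ms.

0.160 ms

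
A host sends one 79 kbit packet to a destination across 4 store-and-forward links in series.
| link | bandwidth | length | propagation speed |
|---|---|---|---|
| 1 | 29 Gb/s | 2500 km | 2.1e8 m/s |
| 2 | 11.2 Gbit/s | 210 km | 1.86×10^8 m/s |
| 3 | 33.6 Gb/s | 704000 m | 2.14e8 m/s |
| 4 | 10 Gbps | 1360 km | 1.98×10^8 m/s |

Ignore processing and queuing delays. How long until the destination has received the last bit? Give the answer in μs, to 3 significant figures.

23200 μs

L = 79000 bits.
Transmission delays (L/R per hop): 2.72414, 7.05357, 2.35119, 7.9 μs; sum = 20.0289 μs.
Propagation delays (d/s per hop): 11904.8, 1129.03, 3289.72, 6868.69 μs; sum = 23192.2 μs.
End-to-end = 23200 μs.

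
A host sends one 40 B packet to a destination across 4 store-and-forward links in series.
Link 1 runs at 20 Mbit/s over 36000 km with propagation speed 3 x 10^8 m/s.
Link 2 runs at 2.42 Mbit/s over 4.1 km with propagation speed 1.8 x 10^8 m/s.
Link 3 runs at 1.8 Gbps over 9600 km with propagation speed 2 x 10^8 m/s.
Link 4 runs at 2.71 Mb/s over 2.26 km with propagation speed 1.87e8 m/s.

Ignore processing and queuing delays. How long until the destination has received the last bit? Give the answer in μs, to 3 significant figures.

L = 40 × 8 = 320 bits.
Transmission delays (L/R per hop): 16, 132.231, 0.177778, 118.081 μs; sum = 266.49 μs.
Propagation delays (d/s per hop): 120000, 22.7778, 48000, 12.0856 μs; sum = 168035 μs.
End-to-end = 168000 μs.

168000 μs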